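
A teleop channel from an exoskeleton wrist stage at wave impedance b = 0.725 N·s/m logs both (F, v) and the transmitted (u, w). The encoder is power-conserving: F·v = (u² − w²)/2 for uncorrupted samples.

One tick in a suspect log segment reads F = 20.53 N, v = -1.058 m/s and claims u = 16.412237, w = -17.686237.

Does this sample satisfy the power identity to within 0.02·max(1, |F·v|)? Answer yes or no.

yes

F·v = 20.53×(-1.058) = -21.720740 W.
(u² − w²)/2 = (269.361523 − 312.802979)/2 = -21.720728 W.
|Δ| = 0.000012;  2% of max(1, |F·v|) = 0.434415.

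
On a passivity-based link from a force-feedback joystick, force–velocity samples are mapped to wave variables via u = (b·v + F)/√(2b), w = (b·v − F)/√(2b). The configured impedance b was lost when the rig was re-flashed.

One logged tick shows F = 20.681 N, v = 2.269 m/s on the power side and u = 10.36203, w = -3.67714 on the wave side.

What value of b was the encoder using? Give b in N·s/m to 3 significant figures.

b = 4.34 N·s/m

u + w = 6.6849;  u + w = √(2b)·v, so √(2b) = 6.6849/2.269 = 2.9462.
b = (√(2b))²/2 = 8.6800/2 = 4.3400.
(Check via u − w = 2F/√(2b): u − w = 14.0392, 2F/√(2b) = 14.0392.)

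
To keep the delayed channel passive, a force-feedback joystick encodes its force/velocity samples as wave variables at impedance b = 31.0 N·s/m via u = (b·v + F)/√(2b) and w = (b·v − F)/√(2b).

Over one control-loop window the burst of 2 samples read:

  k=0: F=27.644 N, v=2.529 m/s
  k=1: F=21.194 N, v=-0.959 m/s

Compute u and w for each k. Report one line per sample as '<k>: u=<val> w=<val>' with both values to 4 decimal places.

k=0: b·v=31.0×2.529=78.3990; √(2b)=7.8740; u=(78.3990+27.644)/7.8740=13.4675, w=(78.3990−27.644)/7.8740=6.4459
k=1: b·v=31.0×(-0.959)=-29.7290; √(2b)=7.8740; u=(-29.7290+21.194)/7.8740=-1.0839, w=(-29.7290−21.194)/7.8740=-6.4672

0: u=13.4675 w=6.4459
1: u=-1.0839 w=-6.4672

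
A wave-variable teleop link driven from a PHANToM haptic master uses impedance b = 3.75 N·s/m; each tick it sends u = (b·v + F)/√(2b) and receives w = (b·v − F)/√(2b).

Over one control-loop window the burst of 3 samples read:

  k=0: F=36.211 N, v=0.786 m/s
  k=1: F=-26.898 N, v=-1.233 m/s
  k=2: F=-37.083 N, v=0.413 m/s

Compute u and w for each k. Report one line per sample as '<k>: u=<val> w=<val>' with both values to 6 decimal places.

k=0: b·v=3.75×0.786=2.947500; √(2b)=2.738613; u=(2.947500+36.211)/2.738613=14.298663, w=(2.947500−36.211)/2.738613=-12.146113
k=1: b·v=3.75×(-1.233)=-4.623750; √(2b)=2.738613; u=(-4.623750+(-26.898))/2.738613=-11.510116, w=(-4.623750−(-26.898))/2.738613=8.133406
k=2: b·v=3.75×0.413=1.548750; √(2b)=2.738613; u=(1.548750+(-37.083))/2.738613=-12.975274, w=(1.548750−(-37.083))/2.738613=14.106321

0: u=14.298663 w=-12.146113
1: u=-11.510116 w=8.133406
2: u=-12.975274 w=14.106321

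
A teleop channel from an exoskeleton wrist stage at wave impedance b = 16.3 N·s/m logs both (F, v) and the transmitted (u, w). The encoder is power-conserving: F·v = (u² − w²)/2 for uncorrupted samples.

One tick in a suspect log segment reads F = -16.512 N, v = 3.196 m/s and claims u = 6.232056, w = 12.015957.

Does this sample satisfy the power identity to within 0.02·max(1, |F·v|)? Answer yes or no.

yes

F·v = (-16.512)×3.196 = -52.772352 W.
(u² − w²)/2 = (38.838522 − 144.383223)/2 = -52.772350 W.
|Δ| = 0.000002;  2% of max(1, |F·v|) = 1.055447.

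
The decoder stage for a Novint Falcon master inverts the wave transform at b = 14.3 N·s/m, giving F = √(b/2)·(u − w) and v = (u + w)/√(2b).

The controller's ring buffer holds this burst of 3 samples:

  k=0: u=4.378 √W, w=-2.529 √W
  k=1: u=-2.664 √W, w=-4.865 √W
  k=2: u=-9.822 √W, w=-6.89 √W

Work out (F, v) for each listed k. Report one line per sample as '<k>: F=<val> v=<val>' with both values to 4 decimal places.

0: F=18.4690 v=0.3457
1: F=5.8854 v=-1.4078
2: F=-7.8400 v=-3.1250

k=0: u−w=6.9070, u+w=1.8490; √(b/2)=2.6739, √(2b)=5.3479; F=2.6739×6.907=18.4690, v=1.8490/5.3479=0.3457
k=1: u−w=2.2010, u+w=-7.5290; √(b/2)=2.6739, √(2b)=5.3479; F=2.6739×2.201=5.8854, v=-7.5290/5.3479=-1.4078
k=2: u−w=-2.9320, u+w=-16.7120; √(b/2)=2.6739, √(2b)=5.3479; F=2.6739×(-2.932)=-7.8400, v=-16.7120/5.3479=-3.1250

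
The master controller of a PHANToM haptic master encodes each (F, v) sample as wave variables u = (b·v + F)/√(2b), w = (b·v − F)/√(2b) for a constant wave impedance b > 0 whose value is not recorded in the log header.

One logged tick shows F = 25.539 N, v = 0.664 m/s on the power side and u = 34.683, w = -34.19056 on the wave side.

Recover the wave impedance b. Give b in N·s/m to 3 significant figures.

b = 0.275 N·s/m

u + w = 0.4924;  u + w = √(2b)·v, so √(2b) = 0.4924/0.664 = 0.7416.
b = (√(2b))²/2 = 0.5500/2 = 0.2750.
(Check via u − w = 2F/√(2b): u − w = 68.8736, 2F/√(2b) = 68.8729.)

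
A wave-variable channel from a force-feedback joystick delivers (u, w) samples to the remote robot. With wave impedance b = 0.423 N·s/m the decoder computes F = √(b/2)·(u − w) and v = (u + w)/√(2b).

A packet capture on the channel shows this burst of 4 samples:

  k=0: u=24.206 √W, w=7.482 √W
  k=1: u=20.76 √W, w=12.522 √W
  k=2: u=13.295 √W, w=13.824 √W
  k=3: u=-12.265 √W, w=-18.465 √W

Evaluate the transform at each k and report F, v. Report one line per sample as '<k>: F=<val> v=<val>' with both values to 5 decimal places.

k=0: u−w=16.72400, u+w=31.68800; √(b/2)=0.45989, √(2b)=0.91978; F=0.45989×16.724=7.69122, v=31.68800/0.91978=34.45162
k=1: u−w=8.23800, u+w=33.28200; √(b/2)=0.45989, √(2b)=0.91978; F=0.45989×8.238=3.78858, v=33.28200/0.91978=36.18464
k=2: u−w=-0.52900, u+w=27.11900; √(b/2)=0.45989, √(2b)=0.91978; F=0.45989×(-0.529)=-0.24328, v=27.11900/0.91978=29.48414
k=3: u−w=6.20000, u+w=-30.73000; √(b/2)=0.45989, √(2b)=0.91978; F=0.45989×6.2=2.85133, v=-30.73000/0.91978=-33.41007

0: F=7.69122 v=34.45162
1: F=3.78858 v=36.18464
2: F=-0.24328 v=29.48414
3: F=2.85133 v=-33.41007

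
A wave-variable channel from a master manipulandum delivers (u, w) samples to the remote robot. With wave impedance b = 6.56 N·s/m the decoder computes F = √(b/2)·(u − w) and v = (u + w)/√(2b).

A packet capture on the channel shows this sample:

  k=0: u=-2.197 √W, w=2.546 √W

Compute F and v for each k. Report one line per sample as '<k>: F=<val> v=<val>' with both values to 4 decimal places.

k=0: u−w=-4.7430, u+w=0.3490; √(b/2)=1.8111, √(2b)=3.6222; F=1.8111×(-4.743)=-8.5899, v=0.3490/3.6222=0.0964

0: F=-8.5899 v=0.0964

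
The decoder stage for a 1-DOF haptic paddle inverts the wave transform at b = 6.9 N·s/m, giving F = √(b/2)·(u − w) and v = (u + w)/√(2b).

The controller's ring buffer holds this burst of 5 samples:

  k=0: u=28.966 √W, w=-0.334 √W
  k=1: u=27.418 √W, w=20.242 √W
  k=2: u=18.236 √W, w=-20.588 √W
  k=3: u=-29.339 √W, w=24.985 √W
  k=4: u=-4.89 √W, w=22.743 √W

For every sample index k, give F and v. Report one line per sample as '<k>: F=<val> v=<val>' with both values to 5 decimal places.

0: F=54.42233 v=7.70748
1: F=13.32883 v=12.82964
2: F=72.11238 v=-0.63314
3: F=-100.90235 v=-1.17206
4: F=-51.32602 v=4.80587

k=0: u−w=29.30000, u+w=28.63200; √(b/2)=1.85742, √(2b)=3.71484; F=1.85742×29.3=54.42233, v=28.63200/3.71484=7.70748
k=1: u−w=7.17600, u+w=47.66000; √(b/2)=1.85742, √(2b)=3.71484; F=1.85742×7.176=13.32883, v=47.66000/3.71484=12.82964
k=2: u−w=38.82400, u+w=-2.35200; √(b/2)=1.85742, √(2b)=3.71484; F=1.85742×38.824=72.11238, v=-2.35200/3.71484=-0.63314
k=3: u−w=-54.32400, u+w=-4.35400; √(b/2)=1.85742, √(2b)=3.71484; F=1.85742×(-54.324)=-100.90235, v=-4.35400/3.71484=-1.17206
k=4: u−w=-27.63300, u+w=17.85300; √(b/2)=1.85742, √(2b)=3.71484; F=1.85742×(-27.633)=-51.32602, v=17.85300/3.71484=4.80587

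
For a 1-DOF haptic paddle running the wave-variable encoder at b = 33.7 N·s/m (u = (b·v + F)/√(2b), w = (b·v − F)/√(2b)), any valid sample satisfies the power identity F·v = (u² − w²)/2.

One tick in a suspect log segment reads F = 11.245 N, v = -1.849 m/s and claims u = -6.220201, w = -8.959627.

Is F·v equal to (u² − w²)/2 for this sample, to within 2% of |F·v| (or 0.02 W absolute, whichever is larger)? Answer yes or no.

yes

F·v = 11.245×(-1.849) = -20.792005 W.
(u² − w²)/2 = (38.690900 − 80.274916)/2 = -20.792008 W.
|Δ| = 0.000003;  2% of max(1, |F·v|) = 0.415840.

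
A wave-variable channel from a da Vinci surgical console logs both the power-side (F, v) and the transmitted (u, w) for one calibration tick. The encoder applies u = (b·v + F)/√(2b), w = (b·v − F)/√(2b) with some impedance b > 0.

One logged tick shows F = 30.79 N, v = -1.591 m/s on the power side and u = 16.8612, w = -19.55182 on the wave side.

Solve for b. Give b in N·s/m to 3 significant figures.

b = 1.43 N·s/m

u + w = -2.69062;  u + w = √(2b)·v, so √(2b) = -2.69062/(-1.591) = 1.69115.
b = (√(2b))²/2 = 2.85999/2 = 1.42999.
(Check via u − w = 2F/√(2b): u − w = 36.41302, 2F/√(2b) = 36.41309.)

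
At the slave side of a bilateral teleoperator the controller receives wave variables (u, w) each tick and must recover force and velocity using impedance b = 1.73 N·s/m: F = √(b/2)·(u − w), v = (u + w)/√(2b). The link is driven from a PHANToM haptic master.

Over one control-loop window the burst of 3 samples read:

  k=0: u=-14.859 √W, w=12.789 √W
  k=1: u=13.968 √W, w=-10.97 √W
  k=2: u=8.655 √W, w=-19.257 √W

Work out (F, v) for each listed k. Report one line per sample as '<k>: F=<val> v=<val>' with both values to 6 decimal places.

0: F=-25.714126 v=-1.112839
1: F=23.193681 v=1.611735
2: F=25.959661 v=-5.699671

k=0: u−w=-27.648000, u+w=-2.070000; √(b/2)=0.930054, √(2b)=1.860108; F=0.930054×(-27.648)=-25.714126, v=-2.070000/1.860108=-1.112839
k=1: u−w=24.938000, u+w=2.998000; √(b/2)=0.930054, √(2b)=1.860108; F=0.930054×24.938=23.193681, v=2.998000/1.860108=1.611735
k=2: u−w=27.912000, u+w=-10.602000; √(b/2)=0.930054, √(2b)=1.860108; F=0.930054×27.912=25.959661, v=-10.602000/1.860108=-5.699671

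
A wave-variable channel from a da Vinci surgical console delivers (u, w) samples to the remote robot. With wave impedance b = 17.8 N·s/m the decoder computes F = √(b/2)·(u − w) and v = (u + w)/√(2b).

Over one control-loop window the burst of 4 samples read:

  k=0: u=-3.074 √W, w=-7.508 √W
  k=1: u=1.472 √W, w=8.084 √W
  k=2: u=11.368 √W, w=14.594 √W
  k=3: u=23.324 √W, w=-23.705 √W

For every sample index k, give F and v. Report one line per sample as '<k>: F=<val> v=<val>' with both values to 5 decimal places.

0: F=13.22789 v=-1.77355
1: F=-19.72549 v=1.60159
2: F=-9.62408 v=4.35124
3: F=140.30099 v=-0.06386

k=0: u−w=4.43400, u+w=-10.58200; √(b/2)=2.98329, √(2b)=5.96657; F=2.98329×4.434=13.22789, v=-10.58200/5.96657=-1.77355
k=1: u−w=-6.61200, u+w=9.55600; √(b/2)=2.98329, √(2b)=5.96657; F=2.98329×(-6.612)=-19.72549, v=9.55600/5.96657=1.60159
k=2: u−w=-3.22600, u+w=25.96200; √(b/2)=2.98329, √(2b)=5.96657; F=2.98329×(-3.226)=-9.62408, v=25.96200/5.96657=4.35124
k=3: u−w=47.02900, u+w=-0.38100; √(b/2)=2.98329, √(2b)=5.96657; F=2.98329×47.029=140.30099, v=-0.38100/5.96657=-0.06386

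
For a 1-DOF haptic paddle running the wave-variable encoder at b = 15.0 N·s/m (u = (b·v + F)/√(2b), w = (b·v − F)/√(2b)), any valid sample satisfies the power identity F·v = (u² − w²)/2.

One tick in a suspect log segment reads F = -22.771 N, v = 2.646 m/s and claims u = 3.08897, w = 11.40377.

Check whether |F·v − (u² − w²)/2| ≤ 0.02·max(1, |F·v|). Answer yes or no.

F·v = (-22.771)×2.646 = -60.25207 W.
(u² − w²)/2 = (9.54174 − 130.04597)/2 = -60.25212 W.
|Δ| = 0.00005;  2% of max(1, |F·v|) = 1.20504.

yes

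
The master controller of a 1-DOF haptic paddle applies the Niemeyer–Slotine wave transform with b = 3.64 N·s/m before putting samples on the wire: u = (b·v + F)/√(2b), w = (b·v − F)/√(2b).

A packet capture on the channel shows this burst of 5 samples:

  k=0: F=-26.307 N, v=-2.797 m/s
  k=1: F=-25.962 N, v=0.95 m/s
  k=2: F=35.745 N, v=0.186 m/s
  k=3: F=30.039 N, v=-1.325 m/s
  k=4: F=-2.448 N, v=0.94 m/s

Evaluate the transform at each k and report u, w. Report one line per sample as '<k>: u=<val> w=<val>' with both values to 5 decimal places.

k=0: b·v=3.64×(-2.797)=-10.18108; √(2b)=2.69815; u=(-10.18108+(-26.307))/2.69815=-13.52338, w=(-10.18108−(-26.307))/2.69815=5.97666
k=1: b·v=3.64×0.95=3.45800; √(2b)=2.69815; u=(3.45800+(-25.962))/2.69815=-8.34054, w=(3.45800−(-25.962))/2.69815=10.90378
k=2: b·v=3.64×0.186=0.67704; √(2b)=2.69815; u=(0.67704+35.745)/2.69815=13.49891, w=(0.67704−35.745)/2.69815=-12.99705
k=3: b·v=3.64×(-1.325)=-4.82300; √(2b)=2.69815; u=(-4.82300+30.039)/2.69815=9.34567, w=(-4.82300−30.039)/2.69815=-12.92072
k=4: b·v=3.64×0.94=3.42160; √(2b)=2.69815; u=(3.42160+(-2.448))/2.69815=0.36084, w=(3.42160−(-2.448))/2.69815=2.17542

0: u=-13.52338 w=5.97666
1: u=-8.34054 w=10.90378
2: u=13.49891 w=-12.99705
3: u=9.34567 w=-12.92072
4: u=0.36084 w=2.17542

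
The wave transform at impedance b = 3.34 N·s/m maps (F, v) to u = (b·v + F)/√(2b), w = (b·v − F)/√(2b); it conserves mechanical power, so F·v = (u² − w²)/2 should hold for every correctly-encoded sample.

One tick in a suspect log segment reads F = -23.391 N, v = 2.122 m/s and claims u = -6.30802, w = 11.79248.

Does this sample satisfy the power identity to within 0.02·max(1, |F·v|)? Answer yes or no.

F·v = (-23.391)×2.122 = -49.6357 W.
(u² − w²)/2 = (39.7911 − 139.0626)/2 = -49.6357 W.
|Δ| = 0.0000;  2% of max(1, |F·v|) = 0.9927.

yes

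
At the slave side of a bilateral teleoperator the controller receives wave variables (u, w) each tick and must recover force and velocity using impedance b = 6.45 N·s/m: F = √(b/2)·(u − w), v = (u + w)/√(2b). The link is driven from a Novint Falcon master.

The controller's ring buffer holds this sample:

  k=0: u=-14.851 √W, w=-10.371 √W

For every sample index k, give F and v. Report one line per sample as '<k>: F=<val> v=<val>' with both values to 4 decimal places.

k=0: u−w=-4.4800, u+w=-25.2220; √(b/2)=1.7958, √(2b)=3.5917; F=1.7958×(-4.48)=-8.0453, v=-25.2220/3.5917=-7.0224

0: F=-8.0453 v=-7.0224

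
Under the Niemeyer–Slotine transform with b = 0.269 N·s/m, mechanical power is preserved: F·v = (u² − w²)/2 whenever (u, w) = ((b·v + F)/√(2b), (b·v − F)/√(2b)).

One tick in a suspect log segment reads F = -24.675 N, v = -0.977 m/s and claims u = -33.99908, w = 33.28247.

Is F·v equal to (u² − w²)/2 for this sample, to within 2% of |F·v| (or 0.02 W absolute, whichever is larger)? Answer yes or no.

F·v = (-24.675)×(-0.977) = 24.1075 W.
(u² − w²)/2 = (1155.9374 − 1107.7228)/2 = 24.1073 W.
|Δ| = 0.0002;  2% of max(1, |F·v|) = 0.4821.

yes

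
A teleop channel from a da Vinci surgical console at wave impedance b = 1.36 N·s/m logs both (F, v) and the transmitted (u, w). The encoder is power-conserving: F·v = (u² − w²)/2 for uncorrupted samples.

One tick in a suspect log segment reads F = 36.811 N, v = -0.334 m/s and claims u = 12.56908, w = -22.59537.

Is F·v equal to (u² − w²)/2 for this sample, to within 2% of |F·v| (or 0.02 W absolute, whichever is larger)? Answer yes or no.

no

F·v = 36.811×(-0.334) = -12.2949 W.
(u² − w²)/2 = (157.9818 − 510.5507)/2 = -176.2845 W.
|Δ| = 163.9896;  2% of max(1, |F·v|) = 0.2459.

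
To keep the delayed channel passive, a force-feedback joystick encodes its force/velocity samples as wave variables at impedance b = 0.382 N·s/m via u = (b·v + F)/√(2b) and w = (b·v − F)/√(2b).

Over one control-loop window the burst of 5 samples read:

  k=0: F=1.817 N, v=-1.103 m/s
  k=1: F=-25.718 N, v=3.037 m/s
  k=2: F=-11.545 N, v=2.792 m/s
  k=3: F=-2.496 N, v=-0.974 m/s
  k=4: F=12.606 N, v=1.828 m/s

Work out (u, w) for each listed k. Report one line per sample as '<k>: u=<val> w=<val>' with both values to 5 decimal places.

0: u=1.59673 w=-2.56083
1: u=-28.09596 w=30.75052
2: u=-11.98811 w=14.42851
3: u=-3.28128 w=2.42993
4: u=15.22107 w=-13.62327

k=0: b·v=0.382×(-1.103)=-0.42135; √(2b)=0.87407; u=(-0.42135+1.817)/0.87407=1.59673, w=(-0.42135−1.817)/0.87407=-2.56083
k=1: b·v=0.382×3.037=1.16013; √(2b)=0.87407; u=(1.16013+(-25.718))/0.87407=-28.09596, w=(1.16013−(-25.718))/0.87407=30.75052
k=2: b·v=0.382×2.792=1.06654; √(2b)=0.87407; u=(1.06654+(-11.545))/0.87407=-11.98811, w=(1.06654−(-11.545))/0.87407=14.42851
k=3: b·v=0.382×(-0.974)=-0.37207; √(2b)=0.87407; u=(-0.37207+(-2.496))/0.87407=-3.28128, w=(-0.37207−(-2.496))/0.87407=2.42993
k=4: b·v=0.382×1.828=0.69830; √(2b)=0.87407; u=(0.69830+12.606)/0.87407=15.22107, w=(0.69830−12.606)/0.87407=-13.62327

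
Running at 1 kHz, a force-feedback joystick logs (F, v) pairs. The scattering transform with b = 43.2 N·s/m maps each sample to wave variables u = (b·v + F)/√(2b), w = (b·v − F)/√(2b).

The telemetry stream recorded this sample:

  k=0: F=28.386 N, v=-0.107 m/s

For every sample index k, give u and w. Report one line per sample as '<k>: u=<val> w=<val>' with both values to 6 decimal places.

0: u=2.556556 w=-3.551138

k=0: b·v=43.2×(-0.107)=-4.622400; √(2b)=9.295160; u=(-4.622400+28.386)/9.295160=2.556556, w=(-4.622400−28.386)/9.295160=-3.551138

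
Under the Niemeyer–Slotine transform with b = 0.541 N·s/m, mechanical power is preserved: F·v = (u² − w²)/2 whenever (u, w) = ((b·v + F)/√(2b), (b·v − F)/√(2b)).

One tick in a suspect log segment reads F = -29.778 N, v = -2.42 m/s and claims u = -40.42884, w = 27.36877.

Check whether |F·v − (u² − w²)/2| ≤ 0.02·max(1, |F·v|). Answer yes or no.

no

F·v = (-29.778)×(-2.42) = 72.06276 W.
(u² − w²)/2 = (1634.49110 − 749.04957)/2 = 442.72077 W.
|Δ| = 370.65801;  2% of max(1, |F·v|) = 1.44126.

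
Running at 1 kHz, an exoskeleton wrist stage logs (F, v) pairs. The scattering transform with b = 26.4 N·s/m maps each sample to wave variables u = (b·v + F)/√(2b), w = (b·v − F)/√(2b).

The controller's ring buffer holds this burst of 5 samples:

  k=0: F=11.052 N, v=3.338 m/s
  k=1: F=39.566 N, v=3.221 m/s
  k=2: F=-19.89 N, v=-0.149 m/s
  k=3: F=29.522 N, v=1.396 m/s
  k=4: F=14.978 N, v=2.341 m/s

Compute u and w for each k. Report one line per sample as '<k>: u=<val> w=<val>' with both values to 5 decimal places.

k=0: b·v=26.4×3.338=88.12320; √(2b)=7.26636; u=(88.12320+11.052)/7.26636=13.64854, w=(88.12320−11.052)/7.26636=10.60657
k=1: b·v=26.4×3.221=85.03440; √(2b)=7.26636; u=(85.03440+39.566)/7.26636=17.14757, w=(85.03440−39.566)/7.26636=6.25738
k=2: b·v=26.4×(-0.149)=-3.93360; √(2b)=7.26636; u=(-3.93360+(-19.89))/7.26636=-3.27862, w=(-3.93360−(-19.89))/7.26636=2.19593
k=3: b·v=26.4×1.396=36.85440; √(2b)=7.26636; u=(36.85440+29.522)/7.26636=9.13475, w=(36.85440−29.522)/7.26636=1.00909
k=4: b·v=26.4×2.341=61.80240; √(2b)=7.26636; u=(61.80240+14.978)/7.26636=10.56655, w=(61.80240−14.978)/7.26636=6.44400

0: u=13.64854 w=10.60657
1: u=17.14757 w=6.25738
2: u=-3.27862 w=2.19593
3: u=9.13475 w=1.00909
4: u=10.56655 w=6.44400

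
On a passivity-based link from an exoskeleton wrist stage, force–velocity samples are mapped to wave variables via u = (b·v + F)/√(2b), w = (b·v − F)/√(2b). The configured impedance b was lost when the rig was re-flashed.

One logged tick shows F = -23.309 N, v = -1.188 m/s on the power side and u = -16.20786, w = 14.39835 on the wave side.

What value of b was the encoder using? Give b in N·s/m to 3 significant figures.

b = 1.16 N·s/m

u + w = -1.80951;  u + w = √(2b)·v, so √(2b) = -1.80951/(-1.188) = 1.52316.
b = (√(2b))²/2 = 2.32001/2 = 1.16000.
(Check via u − w = 2F/√(2b): u − w = -30.60621, 2F/√(2b) = -30.60618.)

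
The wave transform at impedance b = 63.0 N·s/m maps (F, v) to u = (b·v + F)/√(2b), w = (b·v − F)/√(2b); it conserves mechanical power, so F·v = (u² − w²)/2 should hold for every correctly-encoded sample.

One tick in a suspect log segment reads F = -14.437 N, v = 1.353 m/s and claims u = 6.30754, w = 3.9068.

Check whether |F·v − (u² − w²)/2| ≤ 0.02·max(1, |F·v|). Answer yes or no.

F·v = (-14.437)×1.353 = -19.53326 W.
(u² − w²)/2 = (39.78506 − 15.26309)/2 = 12.26099 W.
|Δ| = 31.79425;  2% of max(1, |F·v|) = 0.39067.

no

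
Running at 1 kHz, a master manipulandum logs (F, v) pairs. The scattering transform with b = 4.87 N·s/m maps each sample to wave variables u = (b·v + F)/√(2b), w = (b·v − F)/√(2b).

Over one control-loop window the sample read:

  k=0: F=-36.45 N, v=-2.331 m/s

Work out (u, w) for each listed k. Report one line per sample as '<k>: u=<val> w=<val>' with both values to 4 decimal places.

k=0: b·v=4.87×(-2.331)=-11.3520; √(2b)=3.1209; u=(-11.3520+(-36.45))/3.1209=-15.3167, w=(-11.3520−(-36.45))/3.1209=8.0419

0: u=-15.3167 w=8.0419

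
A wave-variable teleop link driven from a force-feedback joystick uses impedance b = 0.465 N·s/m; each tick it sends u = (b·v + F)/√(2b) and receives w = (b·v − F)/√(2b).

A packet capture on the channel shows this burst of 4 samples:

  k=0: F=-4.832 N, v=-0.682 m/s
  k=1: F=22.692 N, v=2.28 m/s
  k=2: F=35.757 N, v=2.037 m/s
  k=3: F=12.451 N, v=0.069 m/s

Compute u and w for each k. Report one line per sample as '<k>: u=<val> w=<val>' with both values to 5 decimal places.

0: u=-5.33940 w=4.68170
1: u=24.62988 w=-22.43113
2: u=38.06049 w=-36.09608
3: u=12.94436 w=-12.87781

k=0: b·v=0.465×(-0.682)=-0.31713; √(2b)=0.96437; u=(-0.31713+(-4.832))/0.96437=-5.33940, w=(-0.31713−(-4.832))/0.96437=4.68170
k=1: b·v=0.465×2.28=1.06020; √(2b)=0.96437; u=(1.06020+22.692)/0.96437=24.62988, w=(1.06020−22.692)/0.96437=-22.43113
k=2: b·v=0.465×2.037=0.94720; √(2b)=0.96437; u=(0.94720+35.757)/0.96437=38.06049, w=(0.94720−35.757)/0.96437=-36.09608
k=3: b·v=0.465×0.069=0.03209; √(2b)=0.96437; u=(0.03209+12.451)/0.96437=12.94436, w=(0.03209−12.451)/0.96437=-12.87781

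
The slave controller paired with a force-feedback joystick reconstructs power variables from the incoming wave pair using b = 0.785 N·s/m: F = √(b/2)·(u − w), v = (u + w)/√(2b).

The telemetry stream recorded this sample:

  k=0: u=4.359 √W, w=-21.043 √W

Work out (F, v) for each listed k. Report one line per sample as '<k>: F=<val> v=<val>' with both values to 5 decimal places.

k=0: u−w=25.40200, u+w=-16.68400; √(b/2)=0.62650, √(2b)=1.25300; F=0.62650×25.402=15.91431, v=-16.68400/1.25300=-13.31528

0: F=15.91431 v=-13.31528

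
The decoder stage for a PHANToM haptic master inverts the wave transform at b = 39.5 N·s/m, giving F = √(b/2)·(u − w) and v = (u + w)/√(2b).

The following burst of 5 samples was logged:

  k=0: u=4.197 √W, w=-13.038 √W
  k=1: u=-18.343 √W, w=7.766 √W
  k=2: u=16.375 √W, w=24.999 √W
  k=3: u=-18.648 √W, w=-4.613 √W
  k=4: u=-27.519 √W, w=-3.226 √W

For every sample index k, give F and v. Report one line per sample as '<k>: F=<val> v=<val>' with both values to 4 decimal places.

k=0: u−w=17.2350, u+w=-8.8410; √(b/2)=4.4441, √(2b)=8.8882; F=4.4441×17.235=76.5940, v=-8.8410/8.8882=-0.9947
k=1: u−w=-26.1090, u+w=-10.5770; √(b/2)=4.4441, √(2b)=8.8882; F=4.4441×(-26.109)=-116.0309, v=-10.5770/8.8882=-1.1900
k=2: u−w=-8.6240, u+w=41.3740; √(b/2)=4.4441, √(2b)=8.8882; F=4.4441×(-8.624)=-38.3259, v=41.3740/8.8882=4.6549
k=3: u−w=-14.0350, u+w=-23.2610; √(b/2)=4.4441, √(2b)=8.8882; F=4.4441×(-14.035)=-62.3729, v=-23.2610/8.8882=-2.6171
k=4: u−w=-24.2930, u+w=-30.7450; √(b/2)=4.4441, √(2b)=8.8882; F=4.4441×(-24.293)=-107.9605, v=-30.7450/8.8882=-3.4591

0: F=76.5940 v=-0.9947
1: F=-116.0309 v=-1.1900
2: F=-38.3259 v=4.6549
3: F=-62.3729 v=-2.6171
4: F=-107.9605 v=-3.4591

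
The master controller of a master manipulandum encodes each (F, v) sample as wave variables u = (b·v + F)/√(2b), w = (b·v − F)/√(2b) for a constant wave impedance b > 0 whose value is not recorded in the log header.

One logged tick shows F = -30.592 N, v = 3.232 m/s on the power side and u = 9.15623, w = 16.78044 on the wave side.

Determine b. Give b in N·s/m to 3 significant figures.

u + w = 25.93667;  u + w = √(2b)·v, so √(2b) = 25.93667/3.232 = 8.02496.
b = (√(2b))²/2 = 64.39998/2 = 32.19999.
(Check via u − w = 2F/√(2b): u − w = -7.62421, 2F/√(2b) = -7.62421.)

b = 32.2 N·s/m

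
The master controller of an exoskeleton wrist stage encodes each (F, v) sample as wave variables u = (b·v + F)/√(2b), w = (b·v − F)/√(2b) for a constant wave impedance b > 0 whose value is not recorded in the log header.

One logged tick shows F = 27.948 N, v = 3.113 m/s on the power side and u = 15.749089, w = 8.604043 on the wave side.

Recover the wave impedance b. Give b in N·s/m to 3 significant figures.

u + w = 24.353132;  u + w = √(2b)·v, so √(2b) = 24.353132/3.113 = 7.823043.
b = (√(2b))²/2 = 61.199997/2 = 30.599999.
(Check via u − w = 2F/√(2b): u − w = 7.145046, 2F/√(2b) = 7.145046.)

b = 30.6 N·s/m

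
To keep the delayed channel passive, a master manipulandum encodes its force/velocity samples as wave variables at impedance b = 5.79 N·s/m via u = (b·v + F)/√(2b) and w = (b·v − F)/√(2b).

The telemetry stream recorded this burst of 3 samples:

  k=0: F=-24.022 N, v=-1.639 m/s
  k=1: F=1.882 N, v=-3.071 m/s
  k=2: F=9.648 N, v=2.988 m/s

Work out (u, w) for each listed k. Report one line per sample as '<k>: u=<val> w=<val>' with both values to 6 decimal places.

k=0: b·v=5.79×(-1.639)=-9.489810; √(2b)=3.402940; u=(-9.489810+(-24.022))/3.402940=-9.847899, w=(-9.489810−(-24.022))/3.402940=4.270481
k=1: b·v=5.79×(-3.071)=-17.781090; √(2b)=3.402940; u=(-17.781090+1.882)/3.402940=-4.672163, w=(-17.781090−1.882)/3.402940=-5.778265
k=2: b·v=5.79×2.988=17.300520; √(2b)=3.402940; u=(17.300520+9.648)/3.402940=7.919188, w=(17.300520−9.648)/3.402940=2.248797

0: u=-9.847899 w=4.270481
1: u=-4.672163 w=-5.778265
2: u=7.919188 w=2.248797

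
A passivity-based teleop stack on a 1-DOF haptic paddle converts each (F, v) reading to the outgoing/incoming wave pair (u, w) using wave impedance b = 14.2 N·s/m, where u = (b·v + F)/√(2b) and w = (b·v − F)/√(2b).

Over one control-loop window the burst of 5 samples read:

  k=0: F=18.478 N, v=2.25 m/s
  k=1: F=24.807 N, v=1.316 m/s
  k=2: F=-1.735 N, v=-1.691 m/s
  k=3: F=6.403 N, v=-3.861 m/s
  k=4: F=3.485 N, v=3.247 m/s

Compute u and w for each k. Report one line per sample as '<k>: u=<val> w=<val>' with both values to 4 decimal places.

k=0: b·v=14.2×2.25=31.9500; √(2b)=5.3292; u=(31.9500+18.478)/5.3292=9.4626, w=(31.9500−18.478)/5.3292=2.5280
k=1: b·v=14.2×1.316=18.6872; √(2b)=5.3292; u=(18.6872+24.807)/5.3292=8.1615, w=(18.6872−24.807)/5.3292=-1.1484
k=2: b·v=14.2×(-1.691)=-24.0122; √(2b)=5.3292; u=(-24.0122+(-1.735))/5.3292=-4.8314, w=(-24.0122−(-1.735))/5.3292=-4.1802
k=3: b·v=14.2×(-3.861)=-54.8262; √(2b)=5.3292; u=(-54.8262+6.403)/5.3292=-9.0865, w=(-54.8262−6.403)/5.3292=-11.4895
k=4: b·v=14.2×3.247=46.1074; √(2b)=5.3292; u=(46.1074+3.485)/5.3292=9.3058, w=(46.1074−3.485)/5.3292=7.9980

0: u=9.4626 w=2.5280
1: u=8.1615 w=-1.1484
2: u=-4.8314 w=-4.1802
3: u=-9.0865 w=-11.4895
4: u=9.3058 w=7.9980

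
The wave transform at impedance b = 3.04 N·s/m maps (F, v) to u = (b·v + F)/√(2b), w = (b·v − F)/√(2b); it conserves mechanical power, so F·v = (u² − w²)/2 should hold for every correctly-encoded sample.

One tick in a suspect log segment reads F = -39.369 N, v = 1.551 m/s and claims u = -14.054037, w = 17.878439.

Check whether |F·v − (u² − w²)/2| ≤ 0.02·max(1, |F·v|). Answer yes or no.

F·v = (-39.369)×1.551 = -61.061319 W.
(u² − w²)/2 = (197.515956 − 319.638581)/2 = -61.061313 W.
|Δ| = 0.000006;  2% of max(1, |F·v|) = 1.221226.

yes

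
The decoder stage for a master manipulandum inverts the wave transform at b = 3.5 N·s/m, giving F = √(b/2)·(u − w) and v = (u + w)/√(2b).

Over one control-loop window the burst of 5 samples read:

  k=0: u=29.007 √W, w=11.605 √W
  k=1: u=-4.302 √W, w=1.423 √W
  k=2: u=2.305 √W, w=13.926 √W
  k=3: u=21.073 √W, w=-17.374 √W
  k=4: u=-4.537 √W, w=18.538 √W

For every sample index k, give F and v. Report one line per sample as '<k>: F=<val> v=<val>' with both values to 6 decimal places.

0: F=23.020682 v=15.349893
1: F=-7.573463 v=-1.088160
2: F=-15.373138 v=6.134741
3: F=50.860600 v=1.398091
4: F=-30.525356 v=5.291881

k=0: u−w=17.402000, u+w=40.612000; √(b/2)=1.322876, √(2b)=2.645751; F=1.322876×17.402=23.020682, v=40.612000/2.645751=15.349893
k=1: u−w=-5.725000, u+w=-2.879000; √(b/2)=1.322876, √(2b)=2.645751; F=1.322876×(-5.725)=-7.573463, v=-2.879000/2.645751=-1.088160
k=2: u−w=-11.621000, u+w=16.231000; √(b/2)=1.322876, √(2b)=2.645751; F=1.322876×(-11.621)=-15.373138, v=16.231000/2.645751=6.134741
k=3: u−w=38.447000, u+w=3.699000; √(b/2)=1.322876, √(2b)=2.645751; F=1.322876×38.447=50.860600, v=3.699000/2.645751=1.398091
k=4: u−w=-23.075000, u+w=14.001000; √(b/2)=1.322876, √(2b)=2.645751; F=1.322876×(-23.075)=-30.525356, v=14.001000/2.645751=5.291881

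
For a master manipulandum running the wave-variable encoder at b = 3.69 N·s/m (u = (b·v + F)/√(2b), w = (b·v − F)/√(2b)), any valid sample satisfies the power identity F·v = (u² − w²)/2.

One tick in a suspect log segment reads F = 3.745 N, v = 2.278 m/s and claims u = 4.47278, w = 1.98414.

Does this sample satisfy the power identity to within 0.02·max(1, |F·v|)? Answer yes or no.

no

F·v = 3.745×2.278 = 8.5311 W.
(u² − w²)/2 = (20.0058 − 3.9368)/2 = 8.0345 W.
|Δ| = 0.4966;  2% of max(1, |F·v|) = 0.1706.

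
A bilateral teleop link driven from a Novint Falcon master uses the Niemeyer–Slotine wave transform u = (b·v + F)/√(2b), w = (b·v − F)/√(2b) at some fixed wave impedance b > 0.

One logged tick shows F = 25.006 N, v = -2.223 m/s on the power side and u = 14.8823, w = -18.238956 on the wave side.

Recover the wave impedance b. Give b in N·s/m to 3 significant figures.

u + w = -3.356656;  u + w = √(2b)·v, so √(2b) = -3.356656/(-2.223) = 1.509967.
b = (√(2b))²/2 = 2.279999/2 = 1.140000.
(Check via u − w = 2F/√(2b): u − w = 33.121256, 2F/√(2b) = 33.121260.)

b = 1.14 N·s/m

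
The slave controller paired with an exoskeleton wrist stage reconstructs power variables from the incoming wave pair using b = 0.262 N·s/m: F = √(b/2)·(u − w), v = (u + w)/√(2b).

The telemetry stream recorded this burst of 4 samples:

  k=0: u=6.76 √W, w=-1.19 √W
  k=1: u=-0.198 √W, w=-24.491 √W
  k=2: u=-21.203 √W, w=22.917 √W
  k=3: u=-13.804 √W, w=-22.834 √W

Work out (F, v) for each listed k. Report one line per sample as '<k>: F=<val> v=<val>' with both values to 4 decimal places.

0: F=2.8774 v=7.6947
1: F=8.7926 v=-34.1066
2: F=-15.9688 v=2.3678
3: F=3.2683 v=-50.6135

k=0: u−w=7.9500, u+w=5.5700; √(b/2)=0.3619, √(2b)=0.7239; F=0.3619×7.95=2.8774, v=5.5700/0.7239=7.6947
k=1: u−w=24.2930, u+w=-24.6890; √(b/2)=0.3619, √(2b)=0.7239; F=0.3619×24.293=8.7926, v=-24.6890/0.7239=-34.1066
k=2: u−w=-44.1200, u+w=1.7140; √(b/2)=0.3619, √(2b)=0.7239; F=0.3619×(-44.12)=-15.9688, v=1.7140/0.7239=2.3678
k=3: u−w=9.0300, u+w=-36.6380; √(b/2)=0.3619, √(2b)=0.7239; F=0.3619×9.03=3.2683, v=-36.6380/0.7239=-50.6135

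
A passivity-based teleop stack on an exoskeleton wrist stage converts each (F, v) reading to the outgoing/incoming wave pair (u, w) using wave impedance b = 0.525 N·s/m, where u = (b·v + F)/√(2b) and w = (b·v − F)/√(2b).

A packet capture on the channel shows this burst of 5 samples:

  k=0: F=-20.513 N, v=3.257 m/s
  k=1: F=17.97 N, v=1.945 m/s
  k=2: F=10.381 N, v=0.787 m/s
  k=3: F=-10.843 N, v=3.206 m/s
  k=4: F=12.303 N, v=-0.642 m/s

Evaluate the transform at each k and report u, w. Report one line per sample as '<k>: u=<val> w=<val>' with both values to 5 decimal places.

0: u=-18.34992 w=21.68735
1: u=18.53344 w=-16.54041
2: u=10.53404 w=-9.72760
3: u=-8.93910 w=12.22427
4: u=11.67757 w=-12.33543

k=0: b·v=0.525×3.257=1.70993; √(2b)=1.02470; u=(1.70993+(-20.513))/1.02470=-18.34992, w=(1.70993−(-20.513))/1.02470=21.68735
k=1: b·v=0.525×1.945=1.02113; √(2b)=1.02470; u=(1.02113+17.97)/1.02470=18.53344, w=(1.02113−17.97)/1.02470=-16.54041
k=2: b·v=0.525×0.787=0.41318; √(2b)=1.02470; u=(0.41318+10.381)/1.02470=10.53404, w=(0.41318−10.381)/1.02470=-9.72760
k=3: b·v=0.525×3.206=1.68315; √(2b)=1.02470; u=(1.68315+(-10.843))/1.02470=-8.93910, w=(1.68315−(-10.843))/1.02470=12.22427
k=4: b·v=0.525×(-0.642)=-0.33705; √(2b)=1.02470; u=(-0.33705+12.303)/1.02470=11.67757, w=(-0.33705−12.303)/1.02470=-12.33543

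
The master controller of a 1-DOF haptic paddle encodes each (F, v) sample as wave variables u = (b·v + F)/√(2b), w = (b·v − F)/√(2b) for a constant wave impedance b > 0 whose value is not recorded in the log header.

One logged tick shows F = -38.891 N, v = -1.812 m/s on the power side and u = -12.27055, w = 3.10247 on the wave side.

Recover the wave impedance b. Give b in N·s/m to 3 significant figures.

b = 12.8 N·s/m

u + w = -9.1681;  u + w = √(2b)·v, so √(2b) = -9.1681/(-1.812) = 5.0596.
b = (√(2b))²/2 = 25.6000/2 = 12.8000.
(Check via u − w = 2F/√(2b): u − w = -15.3730, 2F/√(2b) = -15.3730.)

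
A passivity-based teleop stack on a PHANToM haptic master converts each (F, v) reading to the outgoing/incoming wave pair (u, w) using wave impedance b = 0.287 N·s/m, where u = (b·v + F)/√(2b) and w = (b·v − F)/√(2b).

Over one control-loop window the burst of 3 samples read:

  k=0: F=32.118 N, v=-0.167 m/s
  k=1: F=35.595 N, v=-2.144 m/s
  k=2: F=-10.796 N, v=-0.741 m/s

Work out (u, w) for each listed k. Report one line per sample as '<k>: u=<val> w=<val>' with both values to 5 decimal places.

0: u=42.32958 w=-42.45611
1: u=46.16999 w=-47.79434
2: u=-14.53044 w=13.96904

k=0: b·v=0.287×(-0.167)=-0.04793; √(2b)=0.75763; u=(-0.04793+32.118)/0.75763=42.32958, w=(-0.04793−32.118)/0.75763=-42.45611
k=1: b·v=0.287×(-2.144)=-0.61533; √(2b)=0.75763; u=(-0.61533+35.595)/0.75763=46.16999, w=(-0.61533−35.595)/0.75763=-47.79434
k=2: b·v=0.287×(-0.741)=-0.21267; √(2b)=0.75763; u=(-0.21267+(-10.796))/0.75763=-14.53044, w=(-0.21267−(-10.796))/0.75763=13.96904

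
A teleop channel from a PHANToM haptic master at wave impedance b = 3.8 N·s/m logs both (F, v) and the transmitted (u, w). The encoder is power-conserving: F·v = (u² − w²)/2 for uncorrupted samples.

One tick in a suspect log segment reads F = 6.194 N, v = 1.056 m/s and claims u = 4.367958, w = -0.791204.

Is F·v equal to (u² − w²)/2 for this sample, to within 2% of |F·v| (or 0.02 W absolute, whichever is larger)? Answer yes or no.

no

F·v = 6.194×1.056 = 6.540864 W.
(u² − w²)/2 = (19.079057 − 0.626004)/2 = 9.226527 W.
|Δ| = 2.685663;  2% of max(1, |F·v|) = 0.130817.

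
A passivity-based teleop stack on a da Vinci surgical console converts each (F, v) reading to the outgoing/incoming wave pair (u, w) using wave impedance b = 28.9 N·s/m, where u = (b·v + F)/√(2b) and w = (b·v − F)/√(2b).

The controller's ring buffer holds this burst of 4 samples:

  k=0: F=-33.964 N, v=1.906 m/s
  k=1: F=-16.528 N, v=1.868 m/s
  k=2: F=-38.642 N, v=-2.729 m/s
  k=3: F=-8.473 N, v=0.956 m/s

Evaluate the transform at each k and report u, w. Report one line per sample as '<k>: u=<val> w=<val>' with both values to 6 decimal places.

0: u=2.777907 w=11.712708
1: u=4.926873 w=9.274842
2: u=-15.456504 w=-5.291076
3: u=2.519575 w=4.748540

k=0: b·v=28.9×1.906=55.083400; √(2b)=7.602631; u=(55.083400+(-33.964))/7.602631=2.777907, w=(55.083400−(-33.964))/7.602631=11.712708
k=1: b·v=28.9×1.868=53.985200; √(2b)=7.602631; u=(53.985200+(-16.528))/7.602631=4.926873, w=(53.985200−(-16.528))/7.602631=9.274842
k=2: b·v=28.9×(-2.729)=-78.868100; √(2b)=7.602631; u=(-78.868100+(-38.642))/7.602631=-15.456504, w=(-78.868100−(-38.642))/7.602631=-5.291076
k=3: b·v=28.9×0.956=27.628400; √(2b)=7.602631; u=(27.628400+(-8.473))/7.602631=2.519575, w=(27.628400−(-8.473))/7.602631=4.748540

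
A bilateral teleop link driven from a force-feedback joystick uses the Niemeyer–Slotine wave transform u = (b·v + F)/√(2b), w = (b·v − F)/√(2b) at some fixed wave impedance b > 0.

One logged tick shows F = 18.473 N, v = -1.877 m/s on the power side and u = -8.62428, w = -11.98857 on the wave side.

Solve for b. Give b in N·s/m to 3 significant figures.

u + w = -20.61285;  u + w = √(2b)·v, so √(2b) = -20.61285/(-1.877) = 10.98181.
b = (√(2b))²/2 = 120.60006/2 = 60.30003.
(Check via u − w = 2F/√(2b): u − w = 3.36429, 2F/√(2b) = 3.36429.)

b = 60.3 N·s/m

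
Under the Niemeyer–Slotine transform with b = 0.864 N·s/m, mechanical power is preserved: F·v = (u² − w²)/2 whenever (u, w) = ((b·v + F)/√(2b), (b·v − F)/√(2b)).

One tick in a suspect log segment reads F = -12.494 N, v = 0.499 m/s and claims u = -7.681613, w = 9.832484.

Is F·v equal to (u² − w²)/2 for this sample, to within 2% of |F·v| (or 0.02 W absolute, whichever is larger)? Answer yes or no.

F·v = (-12.494)×0.499 = -6.234506 W.
(u² − w²)/2 = (59.007178 − 96.677742)/2 = -18.835282 W.
|Δ| = 12.600776;  2% of max(1, |F·v|) = 0.124690.

no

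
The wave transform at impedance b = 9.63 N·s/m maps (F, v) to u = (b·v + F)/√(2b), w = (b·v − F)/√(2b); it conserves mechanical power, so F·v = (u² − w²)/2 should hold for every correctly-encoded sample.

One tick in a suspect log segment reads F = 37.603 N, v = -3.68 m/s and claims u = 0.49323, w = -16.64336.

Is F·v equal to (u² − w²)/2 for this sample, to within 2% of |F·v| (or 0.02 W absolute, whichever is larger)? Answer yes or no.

yes

F·v = 37.603×(-3.68) = -138.37904 W.
(u² − w²)/2 = (0.24328 − 277.00143)/2 = -138.37908 W.
|Δ| = 0.00004;  2% of max(1, |F·v|) = 2.76758.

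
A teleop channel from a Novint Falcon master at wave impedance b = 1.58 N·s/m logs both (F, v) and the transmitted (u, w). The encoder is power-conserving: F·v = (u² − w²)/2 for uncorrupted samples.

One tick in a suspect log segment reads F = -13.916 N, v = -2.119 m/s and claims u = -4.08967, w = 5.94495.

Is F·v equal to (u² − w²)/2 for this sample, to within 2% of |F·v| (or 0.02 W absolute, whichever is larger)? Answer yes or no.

no

F·v = (-13.916)×(-2.119) = 29.48800 W.
(u² − w²)/2 = (16.72540 − 35.34243)/2 = -9.30851 W.
|Δ| = 38.79652;  2% of max(1, |F·v|) = 0.58976.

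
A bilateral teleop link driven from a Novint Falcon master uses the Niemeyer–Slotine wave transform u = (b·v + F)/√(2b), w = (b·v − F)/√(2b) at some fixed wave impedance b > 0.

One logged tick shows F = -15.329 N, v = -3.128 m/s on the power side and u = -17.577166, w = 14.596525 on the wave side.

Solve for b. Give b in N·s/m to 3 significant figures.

b = 0.454 N·s/m

u + w = -2.980641;  u + w = √(2b)·v, so √(2b) = -2.980641/(-3.128) = 0.952890.
b = (√(2b))²/2 = 0.908000/2 = 0.454000.
(Check via u − w = 2F/√(2b): u − w = -32.173691, 2F/√(2b) = -32.173691.)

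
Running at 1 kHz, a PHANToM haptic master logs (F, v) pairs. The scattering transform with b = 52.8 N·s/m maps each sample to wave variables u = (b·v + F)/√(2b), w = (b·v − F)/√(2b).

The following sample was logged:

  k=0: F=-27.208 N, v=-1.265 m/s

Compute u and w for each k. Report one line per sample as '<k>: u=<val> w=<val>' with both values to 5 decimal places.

0: u=-9.14736 w=-3.85201

k=0: b·v=52.8×(-1.265)=-66.79200; √(2b)=10.27619; u=(-66.79200+(-27.208))/10.27619=-9.14736, w=(-66.79200−(-27.208))/10.27619=-3.85201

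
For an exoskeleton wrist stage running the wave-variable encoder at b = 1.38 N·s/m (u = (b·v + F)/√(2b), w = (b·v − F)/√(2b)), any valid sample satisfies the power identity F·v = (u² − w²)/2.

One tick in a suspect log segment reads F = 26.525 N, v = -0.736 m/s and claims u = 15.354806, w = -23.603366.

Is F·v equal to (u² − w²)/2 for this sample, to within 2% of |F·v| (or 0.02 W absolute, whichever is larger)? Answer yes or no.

no

F·v = 26.525×(-0.736) = -19.522400 W.
(u² − w²)/2 = (235.770067 − 557.118887)/2 = -160.674410 W.
|Δ| = 141.152010;  2% of max(1, |F·v|) = 0.390448.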